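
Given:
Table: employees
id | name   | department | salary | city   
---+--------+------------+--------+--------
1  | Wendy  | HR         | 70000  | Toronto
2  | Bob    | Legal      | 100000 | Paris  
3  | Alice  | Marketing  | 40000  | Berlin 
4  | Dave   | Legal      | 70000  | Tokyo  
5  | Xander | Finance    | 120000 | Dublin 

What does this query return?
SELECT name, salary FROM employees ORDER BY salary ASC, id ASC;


Sorting by salary ASC, then id ASC for ties

5 rows:
Alice, 40000
Wendy, 70000
Dave, 70000
Bob, 100000
Xander, 120000


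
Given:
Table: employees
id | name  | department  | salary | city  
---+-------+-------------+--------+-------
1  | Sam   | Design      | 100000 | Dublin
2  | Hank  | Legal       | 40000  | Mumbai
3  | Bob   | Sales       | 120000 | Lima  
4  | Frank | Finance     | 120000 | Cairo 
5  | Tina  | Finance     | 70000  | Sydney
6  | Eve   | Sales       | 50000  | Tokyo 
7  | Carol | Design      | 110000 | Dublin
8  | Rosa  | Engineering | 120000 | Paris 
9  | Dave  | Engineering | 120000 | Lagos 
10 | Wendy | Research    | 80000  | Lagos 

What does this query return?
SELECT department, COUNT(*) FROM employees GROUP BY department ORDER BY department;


Assigning each row to its department group:
  Sam -> Design
  Hank -> Legal
  Bob -> Sales
  Frank -> Finance
  Tina -> Finance
  Eve -> Sales
  Carol -> Design
  Rosa -> Engineering
  Dave -> Engineering
  Wendy -> Research


6 groups:
Design, 2
Engineering, 2
Finance, 2
Legal, 1
Research, 1
Sales, 2


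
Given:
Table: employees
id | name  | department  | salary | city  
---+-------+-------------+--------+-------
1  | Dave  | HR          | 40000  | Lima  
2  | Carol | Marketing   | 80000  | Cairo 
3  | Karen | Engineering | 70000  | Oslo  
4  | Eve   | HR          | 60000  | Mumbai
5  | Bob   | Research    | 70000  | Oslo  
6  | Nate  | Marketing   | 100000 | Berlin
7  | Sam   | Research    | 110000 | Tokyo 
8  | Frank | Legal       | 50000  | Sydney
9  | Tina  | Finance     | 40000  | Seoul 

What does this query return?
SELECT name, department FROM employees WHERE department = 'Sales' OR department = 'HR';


Filtering: department = 'Sales' OR 'HR'
Matching: 2 rows

2 rows:
Dave, HR
Eve, HR


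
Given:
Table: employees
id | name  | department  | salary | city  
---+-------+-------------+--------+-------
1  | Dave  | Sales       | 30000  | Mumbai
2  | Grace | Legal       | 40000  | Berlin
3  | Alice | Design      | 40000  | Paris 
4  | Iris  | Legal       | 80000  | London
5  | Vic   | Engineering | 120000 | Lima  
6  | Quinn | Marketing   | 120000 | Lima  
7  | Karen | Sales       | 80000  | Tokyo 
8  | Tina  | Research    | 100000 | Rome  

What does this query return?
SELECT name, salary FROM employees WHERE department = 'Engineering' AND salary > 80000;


Filtering: department = 'Engineering' AND salary > 80000
Matching: 1 rows

1 rows:
Vic, 120000


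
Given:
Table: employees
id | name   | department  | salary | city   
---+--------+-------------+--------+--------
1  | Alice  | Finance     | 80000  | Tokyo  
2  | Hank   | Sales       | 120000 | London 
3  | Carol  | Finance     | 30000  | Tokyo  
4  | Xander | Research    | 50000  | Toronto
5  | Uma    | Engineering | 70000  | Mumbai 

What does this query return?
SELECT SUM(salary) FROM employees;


SUM(salary) = 80000 + 120000 + 30000 + 50000 + 70000 = 350000

350000


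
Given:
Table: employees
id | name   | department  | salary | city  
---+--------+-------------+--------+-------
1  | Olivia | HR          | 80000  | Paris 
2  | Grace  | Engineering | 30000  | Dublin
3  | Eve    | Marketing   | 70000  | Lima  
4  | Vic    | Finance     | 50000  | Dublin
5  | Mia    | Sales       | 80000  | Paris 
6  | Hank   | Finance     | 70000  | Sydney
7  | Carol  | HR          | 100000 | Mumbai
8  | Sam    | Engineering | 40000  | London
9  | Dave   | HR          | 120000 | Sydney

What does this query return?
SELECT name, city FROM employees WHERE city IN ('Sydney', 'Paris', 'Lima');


Filtering: city IN ('Sydney', 'Paris', 'Lima')
Matching: 5 rows

5 rows:
Olivia, Paris
Eve, Lima
Mia, Paris
Hank, Sydney
Dave, Sydney


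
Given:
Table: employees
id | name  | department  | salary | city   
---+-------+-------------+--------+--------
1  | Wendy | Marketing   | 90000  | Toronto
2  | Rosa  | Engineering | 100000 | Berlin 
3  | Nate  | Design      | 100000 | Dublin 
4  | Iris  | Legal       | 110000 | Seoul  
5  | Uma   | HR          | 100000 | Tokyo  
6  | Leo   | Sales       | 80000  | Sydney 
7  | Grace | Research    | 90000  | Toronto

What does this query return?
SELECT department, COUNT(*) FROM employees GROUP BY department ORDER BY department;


Assigning each row to its department group:
  Wendy -> Marketing
  Rosa -> Engineering
  Nate -> Design
  Iris -> Legal
  Uma -> HR
  Leo -> Sales
  Grace -> Research


7 groups:
Design, 1
Engineering, 1
HR, 1
Legal, 1
Marketing, 1
Research, 1
Sales, 1


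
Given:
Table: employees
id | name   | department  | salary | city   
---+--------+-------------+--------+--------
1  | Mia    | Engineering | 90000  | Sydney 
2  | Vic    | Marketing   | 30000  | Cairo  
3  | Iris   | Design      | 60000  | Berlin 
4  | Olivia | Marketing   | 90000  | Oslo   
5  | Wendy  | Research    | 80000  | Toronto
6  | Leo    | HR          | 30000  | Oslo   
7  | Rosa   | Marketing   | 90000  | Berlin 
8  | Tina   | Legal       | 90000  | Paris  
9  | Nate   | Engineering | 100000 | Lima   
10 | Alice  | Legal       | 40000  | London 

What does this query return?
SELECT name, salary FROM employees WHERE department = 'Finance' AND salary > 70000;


Filtering: department = 'Finance' AND salary > 70000
Matching: 0 rows

Empty result set (0 rows)


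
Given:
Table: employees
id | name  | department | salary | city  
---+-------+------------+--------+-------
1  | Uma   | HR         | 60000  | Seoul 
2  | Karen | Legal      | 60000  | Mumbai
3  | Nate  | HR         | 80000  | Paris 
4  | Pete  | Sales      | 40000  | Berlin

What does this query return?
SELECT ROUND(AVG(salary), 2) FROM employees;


SUM(salary) = 240000
COUNT = 4
ROUND(AVG, 2) = ROUND(240000 / 4, 2) = 60000.0

60000.0


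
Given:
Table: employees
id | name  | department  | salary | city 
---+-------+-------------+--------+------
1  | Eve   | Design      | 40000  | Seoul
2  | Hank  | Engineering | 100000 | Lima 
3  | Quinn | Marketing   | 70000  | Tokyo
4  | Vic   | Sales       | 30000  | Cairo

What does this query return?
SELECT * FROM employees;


SELECT * returns all 4 rows with all columns

4 rows:
1, Eve, Design, 40000, Seoul
2, Hank, Engineering, 100000, Lima
3, Quinn, Marketing, 70000, Tokyo
4, Vic, Sales, 30000, Cairo


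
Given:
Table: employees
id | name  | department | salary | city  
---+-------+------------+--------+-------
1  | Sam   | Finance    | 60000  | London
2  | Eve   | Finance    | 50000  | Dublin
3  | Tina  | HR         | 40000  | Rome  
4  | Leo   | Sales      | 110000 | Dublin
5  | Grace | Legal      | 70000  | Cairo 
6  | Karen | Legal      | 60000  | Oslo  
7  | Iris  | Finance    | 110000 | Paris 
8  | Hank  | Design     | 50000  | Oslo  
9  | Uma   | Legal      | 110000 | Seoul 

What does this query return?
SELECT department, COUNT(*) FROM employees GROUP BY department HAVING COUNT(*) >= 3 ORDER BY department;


Groups with count >= 3:
  Finance: 3 -> PASS
  Legal: 3 -> PASS
  Design: 1 -> filtered out
  HR: 1 -> filtered out
  Sales: 1 -> filtered out


2 groups:
Finance, 3
Legal, 3


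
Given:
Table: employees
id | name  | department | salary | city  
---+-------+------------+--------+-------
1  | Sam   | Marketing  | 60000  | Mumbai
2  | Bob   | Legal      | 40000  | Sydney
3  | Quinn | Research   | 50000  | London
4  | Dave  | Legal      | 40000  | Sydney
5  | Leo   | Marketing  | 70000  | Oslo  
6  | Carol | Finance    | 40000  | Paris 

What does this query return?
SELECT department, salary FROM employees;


Projecting columns: department, salary

6 rows:
Marketing, 60000
Legal, 40000
Research, 50000
Legal, 40000
Marketing, 70000
Finance, 40000


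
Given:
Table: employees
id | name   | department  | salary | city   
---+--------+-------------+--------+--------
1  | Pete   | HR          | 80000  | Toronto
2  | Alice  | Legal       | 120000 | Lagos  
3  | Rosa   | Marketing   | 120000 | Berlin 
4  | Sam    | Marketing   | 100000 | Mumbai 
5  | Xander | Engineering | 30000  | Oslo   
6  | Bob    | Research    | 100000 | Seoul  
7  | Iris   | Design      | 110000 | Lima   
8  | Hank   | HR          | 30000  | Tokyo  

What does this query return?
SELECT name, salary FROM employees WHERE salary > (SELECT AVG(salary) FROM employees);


Subquery: AVG(salary) = 86250.0
Filtering: salary > 86250.0
  Alice (120000) -> MATCH
  Rosa (120000) -> MATCH
  Sam (100000) -> MATCH
  Bob (100000) -> MATCH
  Iris (110000) -> MATCH


5 rows:
Alice, 120000
Rosa, 120000
Sam, 100000
Bob, 100000
Iris, 110000


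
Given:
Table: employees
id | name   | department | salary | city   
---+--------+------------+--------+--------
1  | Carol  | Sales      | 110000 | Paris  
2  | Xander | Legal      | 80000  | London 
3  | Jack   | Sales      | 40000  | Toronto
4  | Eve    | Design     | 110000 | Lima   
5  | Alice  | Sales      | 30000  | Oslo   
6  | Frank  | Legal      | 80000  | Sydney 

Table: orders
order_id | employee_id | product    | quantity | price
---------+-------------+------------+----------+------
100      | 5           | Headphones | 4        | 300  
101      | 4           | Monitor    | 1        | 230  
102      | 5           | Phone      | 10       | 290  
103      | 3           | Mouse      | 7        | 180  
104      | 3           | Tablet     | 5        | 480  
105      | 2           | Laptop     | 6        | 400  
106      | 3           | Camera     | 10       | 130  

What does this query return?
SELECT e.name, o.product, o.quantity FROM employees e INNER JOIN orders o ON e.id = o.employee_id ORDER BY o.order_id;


Joining employees.id = orders.employee_id:
  employee Alice (id=5) -> order Headphones
  employee Eve (id=4) -> order Monitor
  employee Alice (id=5) -> order Phone
  employee Jack (id=3) -> order Mouse
  employee Jack (id=3) -> order Tablet
  employee Xander (id=2) -> order Laptop
  employee Jack (id=3) -> order Camera


7 rows:
Alice, Headphones, 4
Eve, Monitor, 1
Alice, Phone, 10
Jack, Mouse, 7
Jack, Tablet, 5
Xander, Laptop, 6
Jack, Camera, 10


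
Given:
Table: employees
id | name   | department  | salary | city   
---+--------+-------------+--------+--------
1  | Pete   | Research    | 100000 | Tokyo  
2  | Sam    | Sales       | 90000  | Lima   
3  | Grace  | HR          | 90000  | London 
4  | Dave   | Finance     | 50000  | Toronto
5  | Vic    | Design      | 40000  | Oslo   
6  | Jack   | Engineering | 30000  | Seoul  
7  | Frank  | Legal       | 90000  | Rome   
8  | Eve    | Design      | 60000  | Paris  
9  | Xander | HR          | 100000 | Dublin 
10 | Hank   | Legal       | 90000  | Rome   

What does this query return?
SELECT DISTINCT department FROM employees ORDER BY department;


All 'department' values (row order): Research, Sales, HR, Finance, Design, Engineering, Legal, Design, HR, Legal
Removing duplicates leaves 7 unique value(s).

7 values:
Design
Engineering
Finance
HR
Legal
Research
Sales


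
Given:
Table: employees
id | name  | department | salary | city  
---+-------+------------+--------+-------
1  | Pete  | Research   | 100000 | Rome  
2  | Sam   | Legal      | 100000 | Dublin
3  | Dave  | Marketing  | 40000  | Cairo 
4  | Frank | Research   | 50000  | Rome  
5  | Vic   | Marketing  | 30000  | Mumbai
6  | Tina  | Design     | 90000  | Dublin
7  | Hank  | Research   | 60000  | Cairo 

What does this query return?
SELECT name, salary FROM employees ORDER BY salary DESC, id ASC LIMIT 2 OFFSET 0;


Sort by salary DESC (id ASC tiebreak), then skip 0 and take 2
Rows 1 through 2

2 rows:
Pete, 100000
Sam, 100000


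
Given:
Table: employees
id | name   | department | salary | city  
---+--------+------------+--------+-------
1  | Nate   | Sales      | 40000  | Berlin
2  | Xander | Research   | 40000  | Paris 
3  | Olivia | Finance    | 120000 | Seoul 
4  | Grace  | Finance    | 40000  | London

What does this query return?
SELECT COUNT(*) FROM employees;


COUNT(*) counts all rows

4


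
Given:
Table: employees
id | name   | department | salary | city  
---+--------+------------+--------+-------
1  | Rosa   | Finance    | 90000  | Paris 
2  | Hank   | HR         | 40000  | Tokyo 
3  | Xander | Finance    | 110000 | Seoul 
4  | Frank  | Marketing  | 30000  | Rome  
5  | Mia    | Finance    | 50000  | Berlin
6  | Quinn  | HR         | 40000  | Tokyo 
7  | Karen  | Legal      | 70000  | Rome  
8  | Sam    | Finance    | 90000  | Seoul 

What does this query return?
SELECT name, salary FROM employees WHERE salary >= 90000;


Filtering: salary >= 90000
Matching: 3 rows

3 rows:
Rosa, 90000
Xander, 110000
Sam, 90000


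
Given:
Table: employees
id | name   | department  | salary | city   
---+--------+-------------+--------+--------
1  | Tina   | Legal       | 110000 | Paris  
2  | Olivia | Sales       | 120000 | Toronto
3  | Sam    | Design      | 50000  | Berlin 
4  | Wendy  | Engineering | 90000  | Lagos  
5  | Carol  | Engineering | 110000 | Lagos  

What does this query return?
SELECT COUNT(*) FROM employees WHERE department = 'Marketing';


Counting rows where department = 'Marketing'


0


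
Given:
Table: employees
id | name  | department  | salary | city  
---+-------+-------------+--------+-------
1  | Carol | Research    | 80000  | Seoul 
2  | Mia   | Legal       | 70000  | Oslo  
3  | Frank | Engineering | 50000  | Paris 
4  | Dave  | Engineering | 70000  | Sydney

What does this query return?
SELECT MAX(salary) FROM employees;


Salaries: 80000, 70000, 50000, 70000
MAX = 80000

80000


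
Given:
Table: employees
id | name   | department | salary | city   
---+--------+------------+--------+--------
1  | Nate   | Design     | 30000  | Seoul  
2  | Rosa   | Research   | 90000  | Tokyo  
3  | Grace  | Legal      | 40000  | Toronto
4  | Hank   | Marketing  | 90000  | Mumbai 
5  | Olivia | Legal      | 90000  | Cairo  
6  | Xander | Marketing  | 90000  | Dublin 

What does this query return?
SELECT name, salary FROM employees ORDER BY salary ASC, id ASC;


Sorting by salary ASC, then id ASC for ties

6 rows:
Nate, 30000
Grace, 40000
Rosa, 90000
Hank, 90000
Olivia, 90000
Xander, 90000


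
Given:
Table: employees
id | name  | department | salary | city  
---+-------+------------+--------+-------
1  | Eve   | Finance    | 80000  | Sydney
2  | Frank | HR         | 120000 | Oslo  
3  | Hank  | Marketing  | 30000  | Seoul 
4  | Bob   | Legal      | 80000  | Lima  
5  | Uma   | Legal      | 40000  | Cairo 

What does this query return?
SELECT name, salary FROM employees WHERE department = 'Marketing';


Filtering: department = 'Marketing'
Matching rows: 1

1 rows:
Hank, 30000


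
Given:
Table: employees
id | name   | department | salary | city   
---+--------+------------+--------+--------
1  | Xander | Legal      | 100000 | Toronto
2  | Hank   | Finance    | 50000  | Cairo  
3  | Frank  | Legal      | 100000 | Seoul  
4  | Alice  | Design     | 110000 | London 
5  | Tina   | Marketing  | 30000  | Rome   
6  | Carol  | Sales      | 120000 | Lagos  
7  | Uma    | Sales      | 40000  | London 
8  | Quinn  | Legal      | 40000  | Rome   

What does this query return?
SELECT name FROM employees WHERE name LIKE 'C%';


LIKE 'C%' matches names starting with 'C'
Matching: 1

1 rows:
Carol


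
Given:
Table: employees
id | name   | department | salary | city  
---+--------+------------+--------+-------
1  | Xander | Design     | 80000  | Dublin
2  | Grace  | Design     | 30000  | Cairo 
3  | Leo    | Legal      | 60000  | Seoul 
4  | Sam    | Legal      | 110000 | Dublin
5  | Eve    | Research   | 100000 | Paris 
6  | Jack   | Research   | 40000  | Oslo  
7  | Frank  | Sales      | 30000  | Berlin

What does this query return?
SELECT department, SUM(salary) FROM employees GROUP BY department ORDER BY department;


Summing salary within each department:
  Design: 80000 + 30000 = 110000
  Legal: 60000 + 110000 = 170000
  Research: 100000 + 40000 = 140000
  Sales: 30000 = 30000


4 groups:
Design, 110000
Legal, 170000
Research, 140000
Sales, 30000


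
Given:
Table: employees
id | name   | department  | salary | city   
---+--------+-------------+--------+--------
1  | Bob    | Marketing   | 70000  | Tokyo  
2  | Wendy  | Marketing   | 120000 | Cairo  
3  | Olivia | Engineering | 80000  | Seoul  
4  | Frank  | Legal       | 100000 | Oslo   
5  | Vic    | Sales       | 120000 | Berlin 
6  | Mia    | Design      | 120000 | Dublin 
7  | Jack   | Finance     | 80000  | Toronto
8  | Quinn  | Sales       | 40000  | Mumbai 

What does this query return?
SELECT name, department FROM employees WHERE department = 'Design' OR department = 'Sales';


Filtering: department = 'Design' OR 'Sales'
Matching: 3 rows

3 rows:
Vic, Sales
Mia, Design
Quinn, Sales


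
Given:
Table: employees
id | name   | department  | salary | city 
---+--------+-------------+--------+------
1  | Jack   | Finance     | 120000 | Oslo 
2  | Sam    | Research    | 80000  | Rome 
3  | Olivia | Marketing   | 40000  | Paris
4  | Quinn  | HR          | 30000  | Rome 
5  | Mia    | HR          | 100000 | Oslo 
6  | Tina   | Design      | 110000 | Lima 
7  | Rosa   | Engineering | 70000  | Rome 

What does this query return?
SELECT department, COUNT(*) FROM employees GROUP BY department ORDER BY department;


Assigning each row to its department group:
  Jack -> Finance
  Sam -> Research
  Olivia -> Marketing
  Quinn -> HR
  Mia -> HR
  Tina -> Design
  Rosa -> Engineering


6 groups:
Design, 1
Engineering, 1
Finance, 1
HR, 2
Marketing, 1
Research, 1


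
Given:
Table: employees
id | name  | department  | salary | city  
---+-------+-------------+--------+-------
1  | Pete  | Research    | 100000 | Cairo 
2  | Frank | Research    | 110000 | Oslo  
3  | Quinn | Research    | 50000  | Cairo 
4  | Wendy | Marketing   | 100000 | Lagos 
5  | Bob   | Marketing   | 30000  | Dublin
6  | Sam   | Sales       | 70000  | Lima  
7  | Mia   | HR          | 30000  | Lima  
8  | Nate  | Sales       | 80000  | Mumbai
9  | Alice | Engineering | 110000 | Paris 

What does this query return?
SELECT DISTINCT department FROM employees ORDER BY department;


All 'department' values (row order): Research, Research, Research, Marketing, Marketing, Sales, HR, Sales, Engineering
Removing duplicates leaves 5 unique value(s).

5 values:
Engineering
HR
Marketing
Research
Sales


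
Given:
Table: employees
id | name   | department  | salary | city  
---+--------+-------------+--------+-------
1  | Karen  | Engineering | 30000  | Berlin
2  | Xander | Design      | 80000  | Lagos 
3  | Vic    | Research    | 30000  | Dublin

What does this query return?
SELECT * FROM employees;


SELECT * returns all 3 rows with all columns

3 rows:
1, Karen, Engineering, 30000, Berlin
2, Xander, Design, 80000, Lagos
3, Vic, Research, 30000, Dublin


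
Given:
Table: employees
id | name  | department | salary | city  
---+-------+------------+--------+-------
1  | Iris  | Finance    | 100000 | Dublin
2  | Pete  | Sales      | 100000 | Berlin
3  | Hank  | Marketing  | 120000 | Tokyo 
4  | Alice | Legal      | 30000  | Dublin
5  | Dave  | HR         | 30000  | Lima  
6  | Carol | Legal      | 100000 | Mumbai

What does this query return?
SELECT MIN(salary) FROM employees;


Salaries: 100000, 100000, 120000, 30000, 30000, 100000
MIN = 30000

30000


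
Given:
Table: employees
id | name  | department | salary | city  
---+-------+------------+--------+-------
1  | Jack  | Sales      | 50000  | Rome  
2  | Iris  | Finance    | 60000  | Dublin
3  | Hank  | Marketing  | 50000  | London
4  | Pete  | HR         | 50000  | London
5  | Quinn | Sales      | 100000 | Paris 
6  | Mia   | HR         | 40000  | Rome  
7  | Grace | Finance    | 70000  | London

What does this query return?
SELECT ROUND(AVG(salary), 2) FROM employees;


SUM(salary) = 420000
COUNT = 7
ROUND(AVG, 2) = ROUND(420000 / 7, 2) = 60000.0

60000.0


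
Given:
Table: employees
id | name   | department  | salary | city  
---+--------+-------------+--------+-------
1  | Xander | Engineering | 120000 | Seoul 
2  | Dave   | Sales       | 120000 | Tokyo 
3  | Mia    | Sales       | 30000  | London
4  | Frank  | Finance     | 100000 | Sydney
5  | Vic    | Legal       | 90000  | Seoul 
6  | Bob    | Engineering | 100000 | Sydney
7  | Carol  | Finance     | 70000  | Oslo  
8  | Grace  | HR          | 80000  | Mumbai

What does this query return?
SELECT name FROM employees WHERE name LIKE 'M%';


LIKE 'M%' matches names starting with 'M'
Matching: 1

1 rows:
Mia


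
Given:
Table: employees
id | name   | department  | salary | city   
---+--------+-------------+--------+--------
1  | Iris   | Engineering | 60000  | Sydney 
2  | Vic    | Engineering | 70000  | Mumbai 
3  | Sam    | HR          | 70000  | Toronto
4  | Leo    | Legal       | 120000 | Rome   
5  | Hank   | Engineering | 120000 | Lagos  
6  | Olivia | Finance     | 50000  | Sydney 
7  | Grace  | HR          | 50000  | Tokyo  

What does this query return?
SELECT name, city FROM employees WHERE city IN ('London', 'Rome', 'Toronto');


Filtering: city IN ('London', 'Rome', 'Toronto')
Matching: 2 rows

2 rows:
Sam, Toronto
Leo, Rome


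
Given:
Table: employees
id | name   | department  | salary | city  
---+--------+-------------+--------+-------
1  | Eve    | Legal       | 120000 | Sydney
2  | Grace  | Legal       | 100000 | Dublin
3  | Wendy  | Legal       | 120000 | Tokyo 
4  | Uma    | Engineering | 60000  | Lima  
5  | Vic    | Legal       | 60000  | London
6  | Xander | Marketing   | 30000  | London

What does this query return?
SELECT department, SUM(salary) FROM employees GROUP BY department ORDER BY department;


Summing salary within each department:
  Engineering: 60000 = 60000
  Legal: 120000 + 100000 + 120000 + 60000 = 400000
  Marketing: 30000 = 30000


3 groups:
Engineering, 60000
Legal, 400000
Marketing, 30000


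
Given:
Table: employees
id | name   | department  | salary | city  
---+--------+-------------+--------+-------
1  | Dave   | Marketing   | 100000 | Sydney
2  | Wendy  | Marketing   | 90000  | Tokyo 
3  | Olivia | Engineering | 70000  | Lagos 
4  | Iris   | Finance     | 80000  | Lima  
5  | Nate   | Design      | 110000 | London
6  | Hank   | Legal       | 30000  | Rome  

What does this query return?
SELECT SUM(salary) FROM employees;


SUM(salary) = 100000 + 90000 + 70000 + 80000 + 110000 + 30000 = 480000

480000


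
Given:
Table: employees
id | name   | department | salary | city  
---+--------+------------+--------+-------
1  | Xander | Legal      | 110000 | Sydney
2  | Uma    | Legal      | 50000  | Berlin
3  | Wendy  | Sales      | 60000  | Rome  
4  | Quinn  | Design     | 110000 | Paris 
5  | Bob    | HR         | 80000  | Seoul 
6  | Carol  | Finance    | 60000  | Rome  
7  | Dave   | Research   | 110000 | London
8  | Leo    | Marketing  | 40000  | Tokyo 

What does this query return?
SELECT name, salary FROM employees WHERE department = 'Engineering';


Filtering: department = 'Engineering'
Matching rows: 0

Empty result set (0 rows)


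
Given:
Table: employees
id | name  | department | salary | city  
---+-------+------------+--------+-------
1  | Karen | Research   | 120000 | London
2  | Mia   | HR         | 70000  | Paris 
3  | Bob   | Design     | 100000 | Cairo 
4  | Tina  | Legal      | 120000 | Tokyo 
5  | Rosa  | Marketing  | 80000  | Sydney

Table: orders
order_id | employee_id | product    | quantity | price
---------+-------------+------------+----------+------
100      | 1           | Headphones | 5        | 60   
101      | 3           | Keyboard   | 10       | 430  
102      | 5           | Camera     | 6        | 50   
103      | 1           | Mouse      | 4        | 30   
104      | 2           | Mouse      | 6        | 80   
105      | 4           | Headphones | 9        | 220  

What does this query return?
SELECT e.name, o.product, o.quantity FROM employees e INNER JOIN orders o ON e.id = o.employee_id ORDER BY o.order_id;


Joining employees.id = orders.employee_id:
  employee Karen (id=1) -> order Headphones
  employee Bob (id=3) -> order Keyboard
  employee Rosa (id=5) -> order Camera
  employee Karen (id=1) -> order Mouse
  employee Mia (id=2) -> order Mouse
  employee Tina (id=4) -> order Headphones


6 rows:
Karen, Headphones, 5
Bob, Keyboard, 10
Rosa, Camera, 6
Karen, Mouse, 4
Mia, Mouse, 6
Tina, Headphones, 9


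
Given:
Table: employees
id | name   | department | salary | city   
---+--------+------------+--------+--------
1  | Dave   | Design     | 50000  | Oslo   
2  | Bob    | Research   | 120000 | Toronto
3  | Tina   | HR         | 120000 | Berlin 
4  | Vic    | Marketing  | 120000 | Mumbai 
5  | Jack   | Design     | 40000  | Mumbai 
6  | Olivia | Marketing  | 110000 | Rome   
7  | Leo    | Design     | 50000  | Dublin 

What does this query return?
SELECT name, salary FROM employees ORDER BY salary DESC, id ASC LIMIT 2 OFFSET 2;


Sort by salary DESC (id ASC tiebreak), then skip 2 and take 2
Rows 3 through 4

2 rows:
Vic, 120000
Olivia, 110000


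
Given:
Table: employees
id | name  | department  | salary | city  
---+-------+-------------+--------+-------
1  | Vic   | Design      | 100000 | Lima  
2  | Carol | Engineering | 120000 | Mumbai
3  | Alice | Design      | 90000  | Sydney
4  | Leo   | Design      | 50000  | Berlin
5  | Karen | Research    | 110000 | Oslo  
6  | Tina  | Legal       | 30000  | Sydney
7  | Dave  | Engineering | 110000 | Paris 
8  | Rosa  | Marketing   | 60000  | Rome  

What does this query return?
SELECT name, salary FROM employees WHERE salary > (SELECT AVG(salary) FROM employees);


Subquery: AVG(salary) = 83750.0
Filtering: salary > 83750.0
  Vic (100000) -> MATCH
  Carol (120000) -> MATCH
  Alice (90000) -> MATCH
  Karen (110000) -> MATCH
  Dave (110000) -> MATCH


5 rows:
Vic, 100000
Carol, 120000
Alice, 90000
Karen, 110000
Dave, 110000


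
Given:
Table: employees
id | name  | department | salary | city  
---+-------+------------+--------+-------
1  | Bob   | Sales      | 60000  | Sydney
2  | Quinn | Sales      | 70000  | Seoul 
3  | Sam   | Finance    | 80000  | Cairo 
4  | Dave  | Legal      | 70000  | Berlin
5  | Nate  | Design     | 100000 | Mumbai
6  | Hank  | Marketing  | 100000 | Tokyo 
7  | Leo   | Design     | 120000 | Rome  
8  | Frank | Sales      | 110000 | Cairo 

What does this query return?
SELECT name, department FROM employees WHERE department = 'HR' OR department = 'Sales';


Filtering: department = 'HR' OR 'Sales'
Matching: 3 rows

3 rows:
Bob, Sales
Quinn, Sales
Frank, Sales


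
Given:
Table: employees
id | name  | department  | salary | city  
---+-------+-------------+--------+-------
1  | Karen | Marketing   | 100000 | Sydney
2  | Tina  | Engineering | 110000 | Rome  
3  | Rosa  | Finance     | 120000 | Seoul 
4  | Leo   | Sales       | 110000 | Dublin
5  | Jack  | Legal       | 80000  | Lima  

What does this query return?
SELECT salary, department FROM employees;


Projecting columns: salary, department

5 rows:
100000, Marketing
110000, Engineering
120000, Finance
110000, Sales
80000, Legal


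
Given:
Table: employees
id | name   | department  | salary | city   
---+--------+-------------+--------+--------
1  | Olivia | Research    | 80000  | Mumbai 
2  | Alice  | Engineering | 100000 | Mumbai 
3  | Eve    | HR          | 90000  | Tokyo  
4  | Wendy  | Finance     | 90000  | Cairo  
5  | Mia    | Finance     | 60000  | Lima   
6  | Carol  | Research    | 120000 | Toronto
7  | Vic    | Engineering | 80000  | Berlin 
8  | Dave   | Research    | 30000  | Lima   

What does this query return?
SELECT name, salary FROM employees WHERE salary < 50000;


Filtering: salary < 50000
Matching: 1 rows

1 rows:
Dave, 30000


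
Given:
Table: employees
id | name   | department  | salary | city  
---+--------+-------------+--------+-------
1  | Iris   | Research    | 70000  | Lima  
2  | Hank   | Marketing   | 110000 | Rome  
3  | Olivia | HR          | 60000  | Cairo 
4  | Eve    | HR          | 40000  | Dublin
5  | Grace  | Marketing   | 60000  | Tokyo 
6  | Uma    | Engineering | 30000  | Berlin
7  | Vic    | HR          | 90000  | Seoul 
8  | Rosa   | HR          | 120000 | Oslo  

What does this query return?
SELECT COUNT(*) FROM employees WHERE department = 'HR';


Counting rows where department = 'HR'
  Olivia -> MATCH
  Eve -> MATCH
  Vic -> MATCH
  Rosa -> MATCH


4


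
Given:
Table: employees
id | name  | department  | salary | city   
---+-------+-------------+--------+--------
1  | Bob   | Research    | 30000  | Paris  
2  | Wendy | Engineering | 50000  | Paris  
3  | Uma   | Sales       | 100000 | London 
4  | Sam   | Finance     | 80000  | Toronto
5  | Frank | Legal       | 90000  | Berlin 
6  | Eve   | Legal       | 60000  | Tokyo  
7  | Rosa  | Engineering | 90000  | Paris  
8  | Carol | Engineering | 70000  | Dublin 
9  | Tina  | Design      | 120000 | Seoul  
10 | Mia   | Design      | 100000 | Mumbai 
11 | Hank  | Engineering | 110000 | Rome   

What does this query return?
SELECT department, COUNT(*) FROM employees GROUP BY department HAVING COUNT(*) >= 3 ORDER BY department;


Groups with count >= 3:
  Engineering: 4 -> PASS
  Design: 2 -> filtered out
  Finance: 1 -> filtered out
  Legal: 2 -> filtered out
  Research: 1 -> filtered out
  Sales: 1 -> filtered out


1 groups:
Engineering, 4


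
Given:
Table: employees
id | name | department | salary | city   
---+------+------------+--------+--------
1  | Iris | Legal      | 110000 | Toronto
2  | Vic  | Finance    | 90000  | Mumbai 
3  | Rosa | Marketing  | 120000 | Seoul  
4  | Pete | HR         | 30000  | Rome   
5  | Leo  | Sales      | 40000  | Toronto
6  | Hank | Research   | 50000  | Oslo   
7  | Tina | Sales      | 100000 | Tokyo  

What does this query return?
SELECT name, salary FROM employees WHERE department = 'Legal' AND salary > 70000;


Filtering: department = 'Legal' AND salary > 70000
Matching: 1 rows

1 rows:
Iris, 110000


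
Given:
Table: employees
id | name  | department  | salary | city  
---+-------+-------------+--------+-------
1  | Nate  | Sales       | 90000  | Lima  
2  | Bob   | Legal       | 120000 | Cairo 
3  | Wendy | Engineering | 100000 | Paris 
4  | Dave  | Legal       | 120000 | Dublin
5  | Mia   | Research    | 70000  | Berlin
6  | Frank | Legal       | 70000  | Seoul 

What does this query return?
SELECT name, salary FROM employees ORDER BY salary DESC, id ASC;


Sorting by salary DESC, then id ASC for ties

6 rows:
Bob, 120000
Dave, 120000
Wendy, 100000
Nate, 90000
Mia, 70000
Frank, 70000


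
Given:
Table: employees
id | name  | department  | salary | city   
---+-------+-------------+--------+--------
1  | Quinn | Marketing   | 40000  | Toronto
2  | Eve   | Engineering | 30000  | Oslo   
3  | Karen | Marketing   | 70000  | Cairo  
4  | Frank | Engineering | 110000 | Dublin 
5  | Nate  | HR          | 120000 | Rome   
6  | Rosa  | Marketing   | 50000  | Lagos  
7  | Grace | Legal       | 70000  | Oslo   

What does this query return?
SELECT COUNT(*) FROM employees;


COUNT(*) counts all rows

7


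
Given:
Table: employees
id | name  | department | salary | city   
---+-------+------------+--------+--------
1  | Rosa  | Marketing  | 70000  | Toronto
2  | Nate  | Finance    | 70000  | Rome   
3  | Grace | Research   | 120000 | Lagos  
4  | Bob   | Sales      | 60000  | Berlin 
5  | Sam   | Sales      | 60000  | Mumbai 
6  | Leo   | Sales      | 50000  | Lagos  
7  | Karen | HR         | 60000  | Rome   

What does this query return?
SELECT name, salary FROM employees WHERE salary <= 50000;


Filtering: salary <= 50000
Matching: 1 rows

1 rows:
Leo, 50000


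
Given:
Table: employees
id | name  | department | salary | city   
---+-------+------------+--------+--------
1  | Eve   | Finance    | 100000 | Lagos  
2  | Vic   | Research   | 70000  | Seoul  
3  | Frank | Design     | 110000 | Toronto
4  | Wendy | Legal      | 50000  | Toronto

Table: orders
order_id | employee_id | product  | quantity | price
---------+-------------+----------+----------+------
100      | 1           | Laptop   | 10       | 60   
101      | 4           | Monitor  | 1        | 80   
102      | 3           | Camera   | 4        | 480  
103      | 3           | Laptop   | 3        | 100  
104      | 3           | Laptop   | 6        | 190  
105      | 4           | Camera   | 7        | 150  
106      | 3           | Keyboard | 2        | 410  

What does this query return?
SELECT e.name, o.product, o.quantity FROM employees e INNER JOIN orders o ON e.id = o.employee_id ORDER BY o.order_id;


Joining employees.id = orders.employee_id:
  employee Eve (id=1) -> order Laptop
  employee Wendy (id=4) -> order Monitor
  employee Frank (id=3) -> order Camera
  employee Frank (id=3) -> order Laptop
  employee Frank (id=3) -> order Laptop
  employee Wendy (id=4) -> order Camera
  employee Frank (id=3) -> order Keyboard


7 rows:
Eve, Laptop, 10
Wendy, Monitor, 1
Frank, Camera, 4
Frank, Laptop, 3
Frank, Laptop, 6
Wendy, Camera, 7
Frank, Keyboard, 2


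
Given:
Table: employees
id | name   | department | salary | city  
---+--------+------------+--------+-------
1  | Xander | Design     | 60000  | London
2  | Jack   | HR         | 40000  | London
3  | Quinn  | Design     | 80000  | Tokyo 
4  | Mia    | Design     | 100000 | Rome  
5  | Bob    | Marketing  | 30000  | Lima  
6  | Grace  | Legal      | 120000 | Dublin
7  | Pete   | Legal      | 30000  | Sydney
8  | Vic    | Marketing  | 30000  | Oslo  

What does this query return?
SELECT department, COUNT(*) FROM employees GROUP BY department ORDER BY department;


Assigning each row to its department group:
  Xander -> Design
  Jack -> HR
  Quinn -> Design
  Mia -> Design
  Bob -> Marketing
  Grace -> Legal
  Pete -> Legal
  Vic -> Marketing


4 groups:
Design, 3
HR, 1
Legal, 2
Marketing, 2


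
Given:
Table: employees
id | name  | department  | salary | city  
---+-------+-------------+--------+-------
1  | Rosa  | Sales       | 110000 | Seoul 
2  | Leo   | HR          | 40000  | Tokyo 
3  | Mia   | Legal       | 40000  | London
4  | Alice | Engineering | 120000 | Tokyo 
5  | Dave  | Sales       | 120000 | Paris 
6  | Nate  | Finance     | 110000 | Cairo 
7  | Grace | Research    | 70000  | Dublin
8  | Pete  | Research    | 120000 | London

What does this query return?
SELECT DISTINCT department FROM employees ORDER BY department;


All 'department' values (row order): Sales, HR, Legal, Engineering, Sales, Finance, Research, Research
Removing duplicates leaves 6 unique value(s).

6 values:
Engineering
Finance
HR
Legal
Research
Sales


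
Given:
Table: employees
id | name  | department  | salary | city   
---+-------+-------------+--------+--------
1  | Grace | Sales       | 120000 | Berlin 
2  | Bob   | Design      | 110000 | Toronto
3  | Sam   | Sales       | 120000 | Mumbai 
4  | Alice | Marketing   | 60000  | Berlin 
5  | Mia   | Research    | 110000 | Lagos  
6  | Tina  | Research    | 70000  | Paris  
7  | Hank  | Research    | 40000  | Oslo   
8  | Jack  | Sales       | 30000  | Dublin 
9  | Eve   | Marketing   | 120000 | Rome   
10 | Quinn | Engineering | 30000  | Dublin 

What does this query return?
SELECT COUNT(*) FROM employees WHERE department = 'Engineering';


Counting rows where department = 'Engineering'
  Quinn -> MATCH


1


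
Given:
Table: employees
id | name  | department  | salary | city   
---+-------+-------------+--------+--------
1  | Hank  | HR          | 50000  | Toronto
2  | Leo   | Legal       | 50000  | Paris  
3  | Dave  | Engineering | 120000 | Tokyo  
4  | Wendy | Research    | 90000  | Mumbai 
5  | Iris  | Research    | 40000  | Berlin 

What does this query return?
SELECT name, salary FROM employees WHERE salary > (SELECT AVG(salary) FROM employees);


Subquery: AVG(salary) = 70000.0
Filtering: salary > 70000.0
  Dave (120000) -> MATCH
  Wendy (90000) -> MATCH


2 rows:
Dave, 120000
Wendy, 90000


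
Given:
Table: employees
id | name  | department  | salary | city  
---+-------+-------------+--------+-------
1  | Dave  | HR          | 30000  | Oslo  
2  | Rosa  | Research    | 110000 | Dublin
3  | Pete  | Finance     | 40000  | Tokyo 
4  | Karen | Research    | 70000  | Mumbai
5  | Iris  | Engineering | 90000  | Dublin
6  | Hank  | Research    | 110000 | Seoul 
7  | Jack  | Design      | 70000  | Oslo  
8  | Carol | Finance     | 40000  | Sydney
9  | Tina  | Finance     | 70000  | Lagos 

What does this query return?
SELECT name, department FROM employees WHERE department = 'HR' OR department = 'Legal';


Filtering: department = 'HR' OR 'Legal'
Matching: 1 rows

1 rows:
Dave, HR


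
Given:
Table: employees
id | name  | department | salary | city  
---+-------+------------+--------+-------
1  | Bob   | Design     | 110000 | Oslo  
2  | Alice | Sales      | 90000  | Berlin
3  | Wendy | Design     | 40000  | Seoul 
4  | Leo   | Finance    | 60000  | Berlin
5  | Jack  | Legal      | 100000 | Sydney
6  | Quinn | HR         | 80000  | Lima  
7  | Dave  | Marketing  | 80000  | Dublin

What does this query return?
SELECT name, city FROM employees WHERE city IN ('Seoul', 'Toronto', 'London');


Filtering: city IN ('Seoul', 'Toronto', 'London')
Matching: 1 rows

1 rows:
Wendy, Seoul


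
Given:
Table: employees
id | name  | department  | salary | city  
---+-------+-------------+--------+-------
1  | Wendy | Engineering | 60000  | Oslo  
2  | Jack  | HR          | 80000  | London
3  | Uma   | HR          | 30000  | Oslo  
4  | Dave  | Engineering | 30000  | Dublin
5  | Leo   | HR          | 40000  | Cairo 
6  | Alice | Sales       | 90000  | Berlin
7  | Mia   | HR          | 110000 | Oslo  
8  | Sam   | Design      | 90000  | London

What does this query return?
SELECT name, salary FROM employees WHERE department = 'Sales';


Filtering: department = 'Sales'
Matching rows: 1

1 rows:
Alice, 90000


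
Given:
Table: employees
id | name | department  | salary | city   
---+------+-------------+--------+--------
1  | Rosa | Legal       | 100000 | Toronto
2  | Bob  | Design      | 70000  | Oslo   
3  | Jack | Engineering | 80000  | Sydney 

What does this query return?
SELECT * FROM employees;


SELECT * returns all 3 rows with all columns

3 rows:
1, Rosa, Legal, 100000, Toronto
2, Bob, Design, 70000, Oslo
3, Jack, Engineering, 80000, Sydney


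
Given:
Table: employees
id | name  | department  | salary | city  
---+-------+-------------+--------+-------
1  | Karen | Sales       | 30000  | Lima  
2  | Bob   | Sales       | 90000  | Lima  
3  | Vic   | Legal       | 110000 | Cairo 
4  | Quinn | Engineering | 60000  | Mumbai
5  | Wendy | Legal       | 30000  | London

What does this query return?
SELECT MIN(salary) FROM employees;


Salaries: 30000, 90000, 110000, 60000, 30000
MIN = 30000

30000


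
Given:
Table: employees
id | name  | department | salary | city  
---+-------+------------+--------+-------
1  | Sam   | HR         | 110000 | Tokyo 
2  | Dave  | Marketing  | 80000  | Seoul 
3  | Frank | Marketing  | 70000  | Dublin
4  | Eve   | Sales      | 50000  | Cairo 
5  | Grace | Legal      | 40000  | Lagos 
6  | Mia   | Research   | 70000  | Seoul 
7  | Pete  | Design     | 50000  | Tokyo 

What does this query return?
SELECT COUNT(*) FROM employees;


COUNT(*) counts all rows

7


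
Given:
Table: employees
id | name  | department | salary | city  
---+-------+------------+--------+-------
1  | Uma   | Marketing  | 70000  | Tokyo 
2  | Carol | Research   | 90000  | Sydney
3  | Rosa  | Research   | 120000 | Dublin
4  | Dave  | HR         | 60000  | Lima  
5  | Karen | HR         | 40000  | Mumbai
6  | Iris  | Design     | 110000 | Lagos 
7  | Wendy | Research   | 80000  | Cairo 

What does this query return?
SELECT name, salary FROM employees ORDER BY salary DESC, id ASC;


Sorting by salary DESC, then id ASC for ties

7 rows:
Rosa, 120000
Iris, 110000
Carol, 90000
Wendy, 80000
Uma, 70000
Dave, 60000
Karen, 40000


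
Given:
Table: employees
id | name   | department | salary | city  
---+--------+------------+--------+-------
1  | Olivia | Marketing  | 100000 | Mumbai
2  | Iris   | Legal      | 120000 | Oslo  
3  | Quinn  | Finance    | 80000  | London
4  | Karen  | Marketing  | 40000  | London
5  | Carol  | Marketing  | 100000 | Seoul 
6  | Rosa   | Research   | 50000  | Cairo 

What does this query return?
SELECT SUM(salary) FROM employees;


SUM(salary) = 100000 + 120000 + 80000 + 40000 + 100000 + 50000 = 490000

490000
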